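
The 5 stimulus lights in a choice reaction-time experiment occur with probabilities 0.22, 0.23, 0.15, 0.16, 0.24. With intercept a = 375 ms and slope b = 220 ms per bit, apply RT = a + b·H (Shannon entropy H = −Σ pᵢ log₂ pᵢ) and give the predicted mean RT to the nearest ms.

H = 0.22·log₂(1/0.22) + 0.23·log₂(1/0.23) + 0.15·log₂(1/0.15) + 0.16·log₂(1/0.16) + 0.24·log₂(1/0.24) = 2.2959 bits.
RT = 375 + 220 × 2.2959 = 880.11 ms.

880 ms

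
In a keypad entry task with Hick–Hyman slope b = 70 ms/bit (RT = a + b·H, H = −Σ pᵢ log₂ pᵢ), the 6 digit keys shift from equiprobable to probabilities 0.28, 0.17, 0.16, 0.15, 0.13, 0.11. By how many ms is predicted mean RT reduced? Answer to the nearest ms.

5 ms

Equiprobable entropy H₀ = log₂ 6 = 2.5850 bits.
Skewed entropy H = −Σ pᵢ log₂ pᵢ = 2.5153 bits.
ΔRT = b·(H₀ − H) = 70 × 0.0697 = 4.88 ms.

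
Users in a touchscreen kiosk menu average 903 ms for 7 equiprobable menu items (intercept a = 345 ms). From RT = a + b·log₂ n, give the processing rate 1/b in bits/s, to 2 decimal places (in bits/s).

b = (903 − 345)/log₂ 7 = 558/2.8074 = 198.764 ms per bit = 0.19876 s/bit; the reciprocal is 5.031 bits/s.

5.03 bits/s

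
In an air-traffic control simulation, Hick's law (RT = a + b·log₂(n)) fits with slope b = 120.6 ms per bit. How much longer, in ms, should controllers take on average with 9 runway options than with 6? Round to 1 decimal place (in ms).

ΔRT = (a + b log₂ n₂) − (a + b log₂ n₁) = b·(log₂ n₂ − log₂ n₁).
log₂(9) − log₂(6) = 3.1699 − 2.5850 = 0.5850.
ΔRT = 120.6 × 0.5850 = 70.546 ms.

70.5 ms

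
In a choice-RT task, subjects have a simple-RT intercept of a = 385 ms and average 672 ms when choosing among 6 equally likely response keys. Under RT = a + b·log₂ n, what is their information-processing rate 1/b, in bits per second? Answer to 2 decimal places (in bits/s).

9.01 bits/s

Choice component = 672 − 385 = 287 ms over log₂(6) = 2.5850 bits.
b = 287 / 2.5850 = 111.027 ms/bit, so 1/b = 9.007 bits/s.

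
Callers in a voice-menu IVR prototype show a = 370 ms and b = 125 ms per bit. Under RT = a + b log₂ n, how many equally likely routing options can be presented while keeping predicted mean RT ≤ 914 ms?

Information budget: (914 − 370)/125 = 4.3520 bits, so n ≤ 2^4.3520 = 20.421 → at most 20.

20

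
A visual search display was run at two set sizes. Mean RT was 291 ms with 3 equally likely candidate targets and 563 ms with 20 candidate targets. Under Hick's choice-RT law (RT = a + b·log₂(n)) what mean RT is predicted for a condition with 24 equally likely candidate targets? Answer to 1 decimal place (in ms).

589.1 ms

Solve the two-equation system in a and b:
  b = (563 − 291) / (log₂ 20 − log₂ 3) = 272 / (4.3219 − 1.5850) = 99.380 ms/bit
  a = 291 − 99.380 × 1.5850 = 133.486 ms
Then RT(24) = 133.486 + 99.380 × log₂ 24 = 133.486 + 99.380 × 4.5850 ≈ 589.140 ms.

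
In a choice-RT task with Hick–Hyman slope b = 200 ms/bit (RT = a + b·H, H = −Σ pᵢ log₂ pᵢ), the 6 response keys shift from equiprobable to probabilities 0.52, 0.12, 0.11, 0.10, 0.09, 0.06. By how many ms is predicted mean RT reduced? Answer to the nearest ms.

98 ms

The RT saving is b·ΔH. Equiprobable H₀ = log₂(6) = 2.5850 bits; with the given probabilities H = 2.0963 bits.
b·(H₀ − H) = 200 × (2.5850 − 2.0963) = 97.73 ms.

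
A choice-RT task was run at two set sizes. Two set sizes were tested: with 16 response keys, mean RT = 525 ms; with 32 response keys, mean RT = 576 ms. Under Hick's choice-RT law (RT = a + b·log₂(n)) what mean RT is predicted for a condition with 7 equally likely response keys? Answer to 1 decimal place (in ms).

464.2 ms

RT is linear in log₂ n, so two points fix the line:
  b = (576 − 525) / (log₂ 32 − log₂ 16) = 51 / (5 − 4) = 51.000 ms/bit
  a = 525 − 51.000 × 4 = 321.000 ms
Then RT(7) = 321.000 + 51.000 × log₂ 7 = 321.000 + 51.000 × 2.8074 ≈ 464.175 ms.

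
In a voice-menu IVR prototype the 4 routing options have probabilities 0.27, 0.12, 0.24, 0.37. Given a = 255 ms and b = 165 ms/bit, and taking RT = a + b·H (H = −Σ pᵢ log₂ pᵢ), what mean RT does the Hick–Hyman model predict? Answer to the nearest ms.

Entropy contributions −pᵢ log₂ pᵢ: 0.5100, 0.3671, 0.4941, 0.5307; sum H = 1.9020 bits.
RT = a + bH = 255 + 165·1.9020 = 568.82 ms.

569 ms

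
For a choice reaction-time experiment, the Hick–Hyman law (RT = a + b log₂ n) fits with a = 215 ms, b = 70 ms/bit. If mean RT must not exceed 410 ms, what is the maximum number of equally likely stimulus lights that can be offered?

Set 215 + 70·log₂ n ≤ 410 → log₂ n ≤ (410 − 215)/70 = 2.7857.
So n ≤ 2^2.7857 = 6.896; the largest integer n is 6.

6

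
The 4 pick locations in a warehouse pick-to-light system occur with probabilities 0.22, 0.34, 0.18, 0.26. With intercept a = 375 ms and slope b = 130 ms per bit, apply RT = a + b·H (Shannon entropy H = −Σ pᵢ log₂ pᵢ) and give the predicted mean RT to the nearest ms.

630 ms

Entropy contributions −pᵢ log₂ pᵢ: 0.4806, 0.5292, 0.4453, 0.5053; sum H = 1.9603 bits.
RT = a + bH = 375 + 130·1.9603 = 629.84 ms.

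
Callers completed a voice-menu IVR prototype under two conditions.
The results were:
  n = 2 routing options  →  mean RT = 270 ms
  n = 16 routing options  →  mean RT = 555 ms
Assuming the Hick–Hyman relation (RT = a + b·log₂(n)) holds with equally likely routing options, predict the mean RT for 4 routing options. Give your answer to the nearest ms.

365 ms

Solve the two-equation system in a and b:
  b = (555 − 270) / (log₂ 16 − log₂ 2) = 285 / (4 − 1) = 95 ms/bit
  a = 270 − 95 × 1 = 175 ms
Then RT(4) = 175 + 95 × log₂ 4 = 175 + 95 × 2 ≈ 365.000 ms.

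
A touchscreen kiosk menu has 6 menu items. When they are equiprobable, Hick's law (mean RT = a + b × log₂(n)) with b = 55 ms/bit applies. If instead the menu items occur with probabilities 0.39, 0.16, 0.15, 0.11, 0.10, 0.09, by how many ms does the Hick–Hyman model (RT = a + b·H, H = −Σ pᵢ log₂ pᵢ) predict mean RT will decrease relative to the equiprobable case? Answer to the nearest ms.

Equiprobable entropy H₀ = log₂ 6 = 2.5850 bits.
Skewed entropy H = −Σ pᵢ log₂ pᵢ = 2.3585 bits.
ΔRT = b·(H₀ − H) = 55 × 0.2265 = 12.46 ms.

12 ms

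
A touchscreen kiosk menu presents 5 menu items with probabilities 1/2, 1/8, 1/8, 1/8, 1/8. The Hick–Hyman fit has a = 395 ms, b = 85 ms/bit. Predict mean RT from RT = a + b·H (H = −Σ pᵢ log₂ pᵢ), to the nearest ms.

Each term −pᵢ log₂ pᵢ: 0.5·1 + 0.125·3 + 0.125·3 + 0.125·3 + 0.125·3; summed, H = 2.000 bits.
Mean RT = a + bH = 395 + 85·2.000 = 565.00 ms.

565 ms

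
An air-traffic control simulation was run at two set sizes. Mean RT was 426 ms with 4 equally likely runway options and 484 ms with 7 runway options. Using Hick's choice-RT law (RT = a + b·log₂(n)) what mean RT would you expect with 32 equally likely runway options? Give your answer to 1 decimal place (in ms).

Fit slope and intercept:
  b = (484 − 426) / (log₂ 7 − log₂ 4) = 58 / (2.8074 − 2) = 71.840 ms/bit
  a = 426 − 71.840 × 2 = 282.321 ms
Then RT(32) = 282.321 + 71.840 × log₂ 32 = 282.321 + 71.840 × 5 ≈ 641.519 ms.

641.5 ms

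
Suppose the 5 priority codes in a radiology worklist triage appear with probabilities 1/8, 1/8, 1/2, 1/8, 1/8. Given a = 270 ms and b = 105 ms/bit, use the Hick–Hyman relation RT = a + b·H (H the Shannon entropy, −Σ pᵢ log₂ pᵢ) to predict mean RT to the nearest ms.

Each term −pᵢ log₂ pᵢ: 0.125·3 + 0.125·3 + 0.5·1 + 0.125·3 + 0.125·3; summed, H = 2.000 bits.
Mean RT = a + bH = 270 + 105·2.000 = 480.00 ms.

480 ms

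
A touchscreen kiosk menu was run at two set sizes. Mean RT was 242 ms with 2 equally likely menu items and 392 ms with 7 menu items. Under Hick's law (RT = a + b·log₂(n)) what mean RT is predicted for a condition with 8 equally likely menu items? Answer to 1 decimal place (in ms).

408.0 ms

RT is linear in log₂ n, so two points fix the line:
  b = (392 − 242) / (log₂ 7 − log₂ 2) = 150 / (2.8074 − 1) = 82.994 ms/bit
  a = 242 − 82.994 × 1 = 159.006 ms
Then RT(8) = 159.006 + 82.994 × log₂ 8 = 159.006 + 82.994 × 3 ≈ 407.988 ms.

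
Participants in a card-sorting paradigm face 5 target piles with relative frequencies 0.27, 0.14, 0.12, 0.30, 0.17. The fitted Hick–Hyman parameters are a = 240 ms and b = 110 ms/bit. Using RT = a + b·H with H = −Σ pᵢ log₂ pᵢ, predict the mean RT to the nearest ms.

485 ms

H = 0.27·log₂(1/0.27) + 0.14·log₂(1/0.14) + 0.12·log₂(1/0.12) + 0.30·log₂(1/0.30) + 0.17·log₂(1/0.17) = 2.2299 bits.
RT = 240 + 110 × 2.2299 = 485.29 ms.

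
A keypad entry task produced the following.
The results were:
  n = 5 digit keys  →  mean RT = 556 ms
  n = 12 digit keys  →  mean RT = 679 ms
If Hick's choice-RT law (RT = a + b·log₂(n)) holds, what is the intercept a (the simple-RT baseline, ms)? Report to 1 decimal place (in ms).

Slope: b = (679 − 556) / (log₂ 12 − log₂ 5) = 123/1.2630 = 97.385 ms/bit.
a = RT₁ − b·log₂ n₁ = 556 − 97.385 × 2.3219 = 329.880 ms.

329.9 ms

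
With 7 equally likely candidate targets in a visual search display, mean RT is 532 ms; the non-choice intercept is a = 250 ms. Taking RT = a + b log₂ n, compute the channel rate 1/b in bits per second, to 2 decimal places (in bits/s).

9.96 bits/s

Choice component = 532 − 250 = 282 ms over log₂(7) = 2.8074 bits.
b = 282 / 2.8074 = 100.450 ms/bit, so 1/b = 9.955 bits/s.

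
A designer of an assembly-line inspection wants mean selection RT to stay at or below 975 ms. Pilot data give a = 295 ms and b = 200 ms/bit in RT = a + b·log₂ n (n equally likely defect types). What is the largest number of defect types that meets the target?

Set 295 + 200·log₂ n ≤ 975 → log₂ n ≤ (975 − 295)/200 = 3.4000.
So n ≤ 2^3.4000 = 10.556; the largest integer n is 10.

10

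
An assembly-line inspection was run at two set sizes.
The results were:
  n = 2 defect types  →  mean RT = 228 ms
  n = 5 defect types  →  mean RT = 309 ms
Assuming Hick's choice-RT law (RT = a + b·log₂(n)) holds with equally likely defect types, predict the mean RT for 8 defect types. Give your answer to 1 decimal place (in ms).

350.5 ms

With log₂ n on the abscissa the relation is linear; from the two conditions:
  b = (309 − 228) / (log₂ 5 − log₂ 2) = 81 / (2.3219 − 1) = 61.274 ms/bit
  a = 228 − 61.274 × 1 = 166.726 ms
Then RT(8) = 166.726 + 61.274 × log₂ 8 = 166.726 + 61.274 × 3 ≈ 350.548 ms.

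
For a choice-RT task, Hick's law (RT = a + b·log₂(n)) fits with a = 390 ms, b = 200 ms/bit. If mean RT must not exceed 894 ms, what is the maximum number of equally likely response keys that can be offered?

Set 390 + 200·log₂ n ≤ 894 → log₂ n ≤ (894 − 390)/200 = 2.5200.
So n ≤ 2^2.5200 = 5.736; the largest integer n is 5.

5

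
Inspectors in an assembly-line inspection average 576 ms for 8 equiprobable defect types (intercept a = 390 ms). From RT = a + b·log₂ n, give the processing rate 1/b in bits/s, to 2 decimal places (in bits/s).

16.13 bits/s

Choice component = 576 − 390 = 186 ms over log₂(8) = 3 bits.
b = 186 / 3 = 62.000 ms/bit, so 1/b = 16.129 bits/s.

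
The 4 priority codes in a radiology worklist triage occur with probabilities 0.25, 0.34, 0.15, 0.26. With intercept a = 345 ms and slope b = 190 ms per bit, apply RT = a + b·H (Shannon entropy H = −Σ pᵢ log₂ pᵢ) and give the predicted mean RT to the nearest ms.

Entropy contributions −pᵢ log₂ pᵢ: 0.5000, 0.5292, 0.4105, 0.5053; sum H = 1.9450 bits.
RT = a + bH = 345 + 190·1.9450 = 714.55 ms.

715 ms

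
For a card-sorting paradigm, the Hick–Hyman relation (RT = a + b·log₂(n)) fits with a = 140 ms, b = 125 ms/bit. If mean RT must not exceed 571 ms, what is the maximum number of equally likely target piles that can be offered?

10

Set 140 + 125·log₂ n ≤ 571 → log₂ n ≤ (571 − 140)/125 = 3.4480.
So n ≤ 2^3.4480 = 10.913; the largest integer n is 10.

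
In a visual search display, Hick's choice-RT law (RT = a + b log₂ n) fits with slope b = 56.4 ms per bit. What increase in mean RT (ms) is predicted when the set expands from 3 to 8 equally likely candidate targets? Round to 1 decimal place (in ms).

The intercept a cancels: ΔRT = b·(log₂ n₂ − log₂ n₁) = b·log₂(n₂/n₁).
log₂(8) − log₂(3) = 3 − 1.5850 = 1.4150.
ΔRT = 56.4 × 1.4150 = 79.808 ms.

79.8 ms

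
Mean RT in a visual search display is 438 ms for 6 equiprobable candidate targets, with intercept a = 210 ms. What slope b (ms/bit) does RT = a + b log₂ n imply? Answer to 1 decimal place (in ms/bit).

b = (438 − 210) / log₂(6) = 228 / 2.5850 = 88.202 ms/bit.

88.2 ms/bit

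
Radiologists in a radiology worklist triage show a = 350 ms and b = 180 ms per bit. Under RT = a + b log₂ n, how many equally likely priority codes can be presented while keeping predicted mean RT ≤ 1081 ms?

Information budget: (1081 − 350)/180 = 4.0611 bits, so n ≤ 2^4.0611 = 16.692 → at most 16.

16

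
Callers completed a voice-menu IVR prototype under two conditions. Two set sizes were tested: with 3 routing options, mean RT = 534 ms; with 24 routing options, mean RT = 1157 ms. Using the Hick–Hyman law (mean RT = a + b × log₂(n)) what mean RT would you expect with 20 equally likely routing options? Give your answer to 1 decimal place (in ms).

Solve the two-equation system in a and b:
  b = (1157 − 534) / (log₂ 24 − log₂ 3) = 623 / (4.5850 − 1.5850) = 207.667 ms/bit
  a = 534 − 207.667 × 1.5850 = 204.856 ms
Then RT(20) = 204.856 + 207.667 × log₂ 20 = 204.856 + 207.667 × 4.3219 ≈ 1102.377 ms.

1102.4 ms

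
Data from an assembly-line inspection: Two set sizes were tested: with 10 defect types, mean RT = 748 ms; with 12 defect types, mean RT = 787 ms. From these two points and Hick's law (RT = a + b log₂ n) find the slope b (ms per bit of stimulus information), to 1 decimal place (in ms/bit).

b = (RT₂ − RT₁)/(log₂ n₂ − log₂ n₁) = (787 − 748)/(3.5850 − 3.3219) = 148.270 ms/bit.

148.3 ms/bit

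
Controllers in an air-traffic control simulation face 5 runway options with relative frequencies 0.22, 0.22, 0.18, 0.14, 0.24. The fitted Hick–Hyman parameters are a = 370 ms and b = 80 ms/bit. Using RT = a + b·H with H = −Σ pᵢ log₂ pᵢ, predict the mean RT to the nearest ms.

554 ms

Entropy contributions −pᵢ log₂ pᵢ: 0.4806, 0.4806, 0.4453, 0.3971, 0.4941; sum H = 2.2977 bits.
RT = a + bH = 370 + 80·2.2977 = 553.82 ms.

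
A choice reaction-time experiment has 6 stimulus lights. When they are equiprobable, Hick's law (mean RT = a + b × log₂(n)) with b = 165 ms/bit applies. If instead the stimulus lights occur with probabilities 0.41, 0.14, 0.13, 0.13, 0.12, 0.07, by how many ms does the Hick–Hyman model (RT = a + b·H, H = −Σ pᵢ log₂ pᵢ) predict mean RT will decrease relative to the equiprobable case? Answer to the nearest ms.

The RT saving is b·ΔH. Equiprobable H₀ = log₂(6) = 2.5850 bits; with the given probabilities H = 2.3254 bits.
b·(H₀ − H) = 165 × (2.5850 − 2.3254) = 42.83 ms.

43 ms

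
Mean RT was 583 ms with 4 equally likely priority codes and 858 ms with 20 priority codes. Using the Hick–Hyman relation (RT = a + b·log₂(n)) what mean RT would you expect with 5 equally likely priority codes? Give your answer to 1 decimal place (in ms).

621.1 ms

Solve the two-equation system in a and b:
  b = (858 − 583) / (log₂ 20 − log₂ 4) = 275 / (4.3219 − 2) = 118.436 ms/bit
  a = 583 − 118.436 × 2 = 346.128 ms
Then RT(5) = 346.128 + 118.436 × log₂ 5 = 346.128 + 118.436 × 2.3219 ≈ 621.128 ms.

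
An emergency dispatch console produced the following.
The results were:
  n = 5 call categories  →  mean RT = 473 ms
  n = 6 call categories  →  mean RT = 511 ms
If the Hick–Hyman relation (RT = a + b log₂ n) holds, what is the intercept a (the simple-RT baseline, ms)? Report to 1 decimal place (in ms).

137.6 ms

b = (RT₂ − RT₁)/(log₂ n₂ − log₂ n₁) = (511 − 473)/(2.5850 − 2.3219) = 144.468 ms/bit.
a = RT₁ − b·log₂ n₁ = 473 − 144.468 × 2.3219 = 137.556 ms.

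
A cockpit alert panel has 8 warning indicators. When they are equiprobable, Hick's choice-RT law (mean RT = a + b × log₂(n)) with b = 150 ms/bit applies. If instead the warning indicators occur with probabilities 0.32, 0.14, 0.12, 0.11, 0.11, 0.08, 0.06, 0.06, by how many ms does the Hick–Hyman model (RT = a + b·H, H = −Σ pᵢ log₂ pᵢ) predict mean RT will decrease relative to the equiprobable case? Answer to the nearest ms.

35 ms

The RT saving is b·ΔH. Equiprobable H₀ = log₂(8) = 3.0000 bits; with the given probabilities H = 2.7694 bits.
b·(H₀ − H) = 150 × (3.0000 − 2.7694) = 34.60 ms.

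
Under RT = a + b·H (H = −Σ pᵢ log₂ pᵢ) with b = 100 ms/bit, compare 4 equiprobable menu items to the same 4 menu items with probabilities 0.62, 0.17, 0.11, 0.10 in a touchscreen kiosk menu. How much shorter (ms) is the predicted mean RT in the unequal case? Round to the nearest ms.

Equiprobable entropy H₀ = log₂ 4 = 2.0000 bits.
Skewed entropy H = −Σ pᵢ log₂ pᵢ = 1.5447 bits.
ΔRT = b·(H₀ − H) = 100 × 0.4553 = 45.53 ms.

46 ms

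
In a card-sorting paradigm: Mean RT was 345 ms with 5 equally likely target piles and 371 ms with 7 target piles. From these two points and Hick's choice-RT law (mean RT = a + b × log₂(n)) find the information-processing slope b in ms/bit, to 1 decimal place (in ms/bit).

53.6 ms/bit

The slope on a log₂ axis is (371 − 345) / (2.8074 − 2.3219) = 53.561 ms/bit.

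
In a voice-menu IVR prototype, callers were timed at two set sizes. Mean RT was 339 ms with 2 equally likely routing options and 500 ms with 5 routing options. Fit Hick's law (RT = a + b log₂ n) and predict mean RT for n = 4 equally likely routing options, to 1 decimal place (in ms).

Solve the two-equation system in a and b:
  b = (500 − 339) / (log₂ 5 − log₂ 2) = 161 / (2.3219 − 1) = 121.792 ms/bit
  a = 339 − 121.792 × 1 = 217.208 ms
Then RT(4) = 217.208 + 121.792 × log₂ 4 = 217.208 + 121.792 × 2 ≈ 460.792 ms.

460.8 ms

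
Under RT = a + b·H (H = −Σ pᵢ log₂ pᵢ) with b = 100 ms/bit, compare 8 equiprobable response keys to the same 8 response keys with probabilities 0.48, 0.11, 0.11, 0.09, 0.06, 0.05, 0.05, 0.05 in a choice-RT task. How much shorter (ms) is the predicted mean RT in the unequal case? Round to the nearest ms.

59 ms

The RT saving is b·ΔH. Equiprobable H₀ = log₂(8) = 3.0000 bits; with the given probabilities H = 2.4133 bits.
b·(H₀ − H) = 100 × (3.0000 − 2.4133) = 58.67 ms.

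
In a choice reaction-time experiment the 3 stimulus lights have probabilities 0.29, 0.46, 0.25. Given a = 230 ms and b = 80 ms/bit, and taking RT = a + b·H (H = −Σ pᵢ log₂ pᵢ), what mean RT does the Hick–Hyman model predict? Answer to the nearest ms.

H = 0.29·log₂(1/0.29) + 0.46·log₂(1/0.46) + 0.25·log₂(1/0.25) = 1.5332 bits.
RT = 230 + 80 × 1.5332 = 352.66 ms.

353 ms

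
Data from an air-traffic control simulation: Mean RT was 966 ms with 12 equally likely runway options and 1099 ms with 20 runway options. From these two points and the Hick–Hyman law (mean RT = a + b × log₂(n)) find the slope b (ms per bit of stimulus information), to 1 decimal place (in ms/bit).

Slope: b = (1099 − 966) / (log₂ 20 − log₂ 12) = 133/0.7370 = 180.470 ms/bit.

180.5 ms/bit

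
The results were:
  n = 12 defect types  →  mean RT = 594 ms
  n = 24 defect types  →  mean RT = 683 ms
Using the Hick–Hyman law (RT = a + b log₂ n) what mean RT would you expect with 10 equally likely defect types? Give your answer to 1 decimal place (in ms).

570.6 ms

With log₂ n on the abscissa the relation is linear; from the two conditions:
  b = (683 − 594) / (log₂ 24 − log₂ 12) = 89 / (4.5850 − 3.5850) = 89.000 ms/bit
  a = 594 − 89.000 × 3.5850 = 274.938 ms
Then RT(10) = 274.938 + 89.000 × log₂ 10 = 274.938 + 89.000 × 3.3219 ≈ 570.590 ms.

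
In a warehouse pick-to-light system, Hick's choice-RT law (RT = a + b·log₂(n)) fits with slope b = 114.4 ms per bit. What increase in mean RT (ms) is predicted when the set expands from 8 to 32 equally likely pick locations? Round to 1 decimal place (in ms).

228.8 ms

The intercept a cancels: ΔRT = b·(log₂ n₂ − log₂ n₁) = b·log₂(n₂/n₁).
log₂(32) − log₂(8) = log₂(32/8) = log₂(4) = 2.
ΔRT = 114.4 × 2.0000 = 228.800 ms.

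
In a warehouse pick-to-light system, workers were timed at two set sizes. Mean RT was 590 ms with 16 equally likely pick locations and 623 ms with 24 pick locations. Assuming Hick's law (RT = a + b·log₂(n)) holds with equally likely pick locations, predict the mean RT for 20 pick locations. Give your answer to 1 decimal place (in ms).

608.2 ms

Fit slope and intercept:
  b = (623 − 590) / (log₂ 24 − log₂ 16) = 33 / (4.5850 − 4) = 56.414 ms/bit
  a = 590 − 56.414 × 4 = 364.345 ms
Then RT(20) = 364.345 + 56.414 × log₂ 20 = 364.345 + 56.414 × 4.3219 ≈ 608.161 ms.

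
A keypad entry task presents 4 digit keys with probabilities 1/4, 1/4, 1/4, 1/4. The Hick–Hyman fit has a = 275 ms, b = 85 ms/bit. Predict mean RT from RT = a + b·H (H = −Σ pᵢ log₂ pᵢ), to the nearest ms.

Each term −pᵢ log₂ pᵢ: 0.25·2 + 0.25·2 + 0.25·2 + 0.25·2; summed, H = 2.000 bits.
Mean RT = a + bH = 275 + 85·2.000 = 445.00 ms.

445 ms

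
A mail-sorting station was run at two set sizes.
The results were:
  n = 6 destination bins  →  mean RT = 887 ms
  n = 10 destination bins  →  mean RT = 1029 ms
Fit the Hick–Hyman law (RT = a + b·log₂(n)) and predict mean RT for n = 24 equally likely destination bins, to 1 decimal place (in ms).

With log₂ n on the abscissa the relation is linear; from the two conditions:
  b = (1029 − 887) / (log₂ 10 − log₂ 6) = 142 / (3.3219 − 2.5850) = 192.682 ms/bit
  a = 887 − 192.682 × 2.5850 = 388.924 ms
Then RT(24) = 388.924 + 192.682 × log₂ 24 = 388.924 + 192.682 × 4.5850 ≈ 1272.364 ms.

1272.4 ms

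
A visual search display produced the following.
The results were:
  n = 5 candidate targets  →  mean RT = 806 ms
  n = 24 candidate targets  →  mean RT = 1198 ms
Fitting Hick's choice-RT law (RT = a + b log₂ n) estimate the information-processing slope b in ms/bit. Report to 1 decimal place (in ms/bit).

173.2 ms/bit

b = (RT₂ − RT₁)/(log₂ n₂ − log₂ n₁) = (1198 − 806)/(4.5850 − 2.3219) = 173.219 ms/bit.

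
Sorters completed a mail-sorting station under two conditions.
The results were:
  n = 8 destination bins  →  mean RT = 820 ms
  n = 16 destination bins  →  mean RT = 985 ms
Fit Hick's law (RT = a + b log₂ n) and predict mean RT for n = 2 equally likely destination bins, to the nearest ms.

490 ms

Fit slope and intercept:
  b = (985 − 820) / (log₂ 16 − log₂ 8) = 165 / (4 − 3) = 165 ms/bit
  a = 820 − 165 × 3 = 325 ms
Then RT(2) = 325 + 165 × log₂ 2 = 325 + 165 × 1 ≈ 490.000 ms.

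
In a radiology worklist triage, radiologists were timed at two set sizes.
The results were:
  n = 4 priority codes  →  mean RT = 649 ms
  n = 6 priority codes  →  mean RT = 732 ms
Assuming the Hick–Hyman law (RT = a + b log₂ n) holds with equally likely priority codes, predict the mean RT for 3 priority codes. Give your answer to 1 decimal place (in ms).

590.1 ms

RT is linear in log₂ n, so two points fix the line:
  b = (732 − 649) / (log₂ 6 − log₂ 4) = 83 / (2.5850 − 2) = 141.889 ms/bit
  a = 649 − 141.889 × 2 = 365.221 ms
Then RT(3) = 365.221 + 141.889 × log₂ 3 = 365.221 + 141.889 × 1.5850 ≈ 590.111 ms.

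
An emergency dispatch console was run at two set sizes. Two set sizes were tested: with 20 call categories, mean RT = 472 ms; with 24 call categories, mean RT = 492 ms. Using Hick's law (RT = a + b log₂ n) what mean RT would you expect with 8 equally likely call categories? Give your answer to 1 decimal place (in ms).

RT is linear in log₂ n, so two points fix the line:
  b = (492 − 472) / (log₂ 24 − log₂ 20) = 20 / (4.5850 − 4.3219) = 76.036 ms/bit
  a = 472 − 76.036 × 4.3219 = 143.379 ms
Then RT(8) = 143.379 + 76.036 × log₂ 8 = 143.379 + 76.036 × 3 ≈ 371.486 ms.

371.5 ms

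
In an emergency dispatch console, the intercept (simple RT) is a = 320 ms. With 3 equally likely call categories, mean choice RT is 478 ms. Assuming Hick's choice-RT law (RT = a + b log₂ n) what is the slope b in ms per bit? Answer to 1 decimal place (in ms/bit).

3 alternatives carry log₂ 3 = 1.5850 bits; the choice cost is 478 − 320 = 158 ms, so b = 158/1.5850 = 99.687 ms/bit.

99.7 ms/bit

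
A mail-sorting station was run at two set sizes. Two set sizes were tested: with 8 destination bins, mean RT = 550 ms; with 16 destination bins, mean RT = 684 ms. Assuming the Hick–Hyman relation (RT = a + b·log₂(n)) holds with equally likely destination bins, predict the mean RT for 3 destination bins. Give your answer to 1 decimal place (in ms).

Fit slope and intercept:
  b = (684 − 550) / (log₂ 16 − log₂ 8) = 134 / (4 − 3) = 134.000 ms/bit
  a = 550 − 134.000 × 3 = 148.000 ms
Then RT(3) = 148.000 + 134.000 × log₂ 3 = 148.000 + 134.000 × 1.5850 ≈ 360.385 ms.

360.4 ms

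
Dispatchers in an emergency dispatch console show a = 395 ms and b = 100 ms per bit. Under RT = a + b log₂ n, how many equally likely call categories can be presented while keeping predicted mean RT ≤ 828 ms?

20

Information budget: (828 − 395)/100 = 4.3300 bits, so n ≤ 2^4.3300 = 20.112 → at most 20.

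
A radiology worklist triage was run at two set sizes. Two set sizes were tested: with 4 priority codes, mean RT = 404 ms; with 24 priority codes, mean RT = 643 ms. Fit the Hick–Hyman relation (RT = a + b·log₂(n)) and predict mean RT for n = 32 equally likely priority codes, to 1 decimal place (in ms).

Solve the two-equation system in a and b:
  b = (643 − 404) / (log₂ 24 − log₂ 4) = 239 / (4.5850 − 2) = 92.458 ms/bit
  a = 404 − 92.458 × 2 = 219.084 ms
Then RT(32) = 219.084 + 92.458 × log₂ 32 = 219.084 + 92.458 × 5 ≈ 681.373 ms.

681.4 ms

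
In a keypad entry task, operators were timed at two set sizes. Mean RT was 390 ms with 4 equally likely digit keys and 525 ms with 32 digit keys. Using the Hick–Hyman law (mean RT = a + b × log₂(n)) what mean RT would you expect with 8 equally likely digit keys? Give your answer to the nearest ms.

Solve the two-equation system in a and b:
  b = (525 − 390) / (log₂ 32 − log₂ 4) = 135 / (5 − 2) = 45 ms/bit
  a = 390 − 45 × 2 = 300 ms
Then RT(8) = 300 + 45 × log₂ 8 = 300 + 45 × 3 ≈ 435.000 ms.

435 ms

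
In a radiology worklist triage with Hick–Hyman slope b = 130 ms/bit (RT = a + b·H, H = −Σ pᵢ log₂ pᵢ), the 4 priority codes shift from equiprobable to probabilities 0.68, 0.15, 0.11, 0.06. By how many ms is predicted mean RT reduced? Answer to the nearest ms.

The RT saving is b·ΔH. Equiprobable H₀ = log₂(4) = 2.0000 bits; with the given probabilities H = 1.3827 bits.
b·(H₀ − H) = 130 × (2.0000 − 1.3827) = 80.25 ms.

80 ms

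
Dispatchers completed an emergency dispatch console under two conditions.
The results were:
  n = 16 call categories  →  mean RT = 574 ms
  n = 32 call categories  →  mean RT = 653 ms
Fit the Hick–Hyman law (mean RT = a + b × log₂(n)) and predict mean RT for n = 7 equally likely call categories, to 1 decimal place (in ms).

479.8 ms

With log₂ n on the abscissa the relation is linear; from the two conditions:
  b = (653 − 574) / (log₂ 32 − log₂ 16) = 79 / (5 − 4) = 79.000 ms/bit
  a = 574 − 79.000 × 4 = 258.000 ms
Then RT(7) = 258.000 + 79.000 × log₂ 7 = 258.000 + 79.000 × 2.8074 ≈ 479.781 ms.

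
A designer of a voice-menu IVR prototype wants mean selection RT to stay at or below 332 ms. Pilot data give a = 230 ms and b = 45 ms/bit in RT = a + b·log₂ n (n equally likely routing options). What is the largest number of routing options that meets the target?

4

Information budget: (332 − 230)/45 = 2.2667 bits, so n ≤ 2^2.2667 = 4.812 → at most 4.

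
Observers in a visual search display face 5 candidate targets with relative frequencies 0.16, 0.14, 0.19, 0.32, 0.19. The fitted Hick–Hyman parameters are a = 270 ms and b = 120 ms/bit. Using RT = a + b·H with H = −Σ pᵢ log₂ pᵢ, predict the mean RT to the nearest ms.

541 ms

H = 0.16·log₂(1/0.16) + 0.14·log₂(1/0.14) + 0.19·log₂(1/0.19) + 0.32·log₂(1/0.32) + 0.19·log₂(1/0.19) = 2.2566 bits.
RT = 270 + 120 × 2.2566 = 540.79 ms.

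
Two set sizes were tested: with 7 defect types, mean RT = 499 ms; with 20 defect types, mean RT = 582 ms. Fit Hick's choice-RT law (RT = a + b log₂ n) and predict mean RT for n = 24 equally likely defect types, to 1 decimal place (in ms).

With log₂ n on the abscissa the relation is linear; from the two conditions:
  b = (582 − 499) / (log₂ 20 − log₂ 7) = 83 / (4.3219 − 2.8074) = 54.801 ms/bit
  a = 499 − 54.801 × 2.8074 = 345.154 ms
Then RT(24) = 345.154 + 54.801 × log₂ 24 = 345.154 + 54.801 × 4.5850 ≈ 596.415 ms.

596.4 ms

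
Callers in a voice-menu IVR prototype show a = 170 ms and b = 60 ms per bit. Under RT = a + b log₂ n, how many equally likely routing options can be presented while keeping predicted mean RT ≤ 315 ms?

Information budget: (315 − 170)/60 = 2.4167 bits, so n ≤ 2^2.4167 = 5.339 → at most 5.

5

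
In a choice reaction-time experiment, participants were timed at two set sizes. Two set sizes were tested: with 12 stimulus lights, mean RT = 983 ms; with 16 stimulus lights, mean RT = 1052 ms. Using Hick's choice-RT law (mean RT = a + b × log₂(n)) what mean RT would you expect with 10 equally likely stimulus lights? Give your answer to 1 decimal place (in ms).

Fit slope and intercept:
  b = (1052 − 983) / (log₂ 16 − log₂ 12) = 69 / (4 − 3.5850) = 166.250 ms/bit
  a = 983 − 166.250 × 3.5850 = 387.000 ms
Then RT(10) = 387.000 + 166.250 × log₂ 10 = 387.000 + 166.250 × 3.3219 ≈ 939.271 ms.

939.3 ms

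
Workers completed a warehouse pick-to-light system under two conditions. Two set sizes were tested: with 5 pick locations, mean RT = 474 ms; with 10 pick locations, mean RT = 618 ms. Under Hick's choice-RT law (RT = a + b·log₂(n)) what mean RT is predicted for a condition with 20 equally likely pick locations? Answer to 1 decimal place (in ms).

RT is linear in log₂ n, so two points fix the line:
  b = (618 − 474) / (log₂ 10 − log₂ 5) = 144 / (3.3219 − 2.3219) = 144.000 ms/bit
  a = 474 − 144.000 × 2.3219 = 139.642 ms
Then RT(20) = 139.642 + 144.000 × log₂ 20 = 139.642 + 144.000 × 4.3219 ≈ 762.000 ms.

762.0 ms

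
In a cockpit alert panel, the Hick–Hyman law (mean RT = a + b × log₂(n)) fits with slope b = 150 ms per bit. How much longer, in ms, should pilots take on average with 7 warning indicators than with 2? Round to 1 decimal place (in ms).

271.1 ms

ΔRT = (a + b log₂ n₂) − (a + b log₂ n₁) = b·(log₂ n₂ − log₂ n₁).
log₂(7) − log₂(2) = 2.8074 − 1 = 1.8074.
ΔRT = 150 × 1.8074 = 271.103 ms.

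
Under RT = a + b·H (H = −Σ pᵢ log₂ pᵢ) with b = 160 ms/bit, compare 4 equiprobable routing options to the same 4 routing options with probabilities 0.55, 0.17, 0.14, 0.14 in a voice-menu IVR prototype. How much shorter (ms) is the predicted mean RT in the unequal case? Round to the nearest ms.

Equiprobable entropy H₀ = log₂ 4 = 2.0000 bits.
Skewed entropy H = −Σ pᵢ log₂ pᵢ = 1.7032 bits.
ΔRT = b·(H₀ − H) = 160 × 0.2968 = 47.49 ms.

47 ms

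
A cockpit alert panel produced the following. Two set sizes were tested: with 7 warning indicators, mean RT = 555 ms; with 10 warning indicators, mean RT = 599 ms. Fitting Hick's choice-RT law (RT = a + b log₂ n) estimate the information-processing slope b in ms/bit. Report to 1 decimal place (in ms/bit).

85.5 ms/bit

The slope on a log₂ axis is (599 − 555) / (3.3219 − 2.8074) = 85.508 ms/bit.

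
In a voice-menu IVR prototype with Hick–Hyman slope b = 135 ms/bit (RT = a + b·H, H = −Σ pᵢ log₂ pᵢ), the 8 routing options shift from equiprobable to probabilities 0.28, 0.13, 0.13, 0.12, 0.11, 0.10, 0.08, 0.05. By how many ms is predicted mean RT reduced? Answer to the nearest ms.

The RT saving is b·ΔH. Equiprobable H₀ = log₂(8) = 3.0000 bits; with the given probabilities H = 2.8367 bits.
b·(H₀ − H) = 135 × (3.0000 − 2.8367) = 22.05 ms.

22 ms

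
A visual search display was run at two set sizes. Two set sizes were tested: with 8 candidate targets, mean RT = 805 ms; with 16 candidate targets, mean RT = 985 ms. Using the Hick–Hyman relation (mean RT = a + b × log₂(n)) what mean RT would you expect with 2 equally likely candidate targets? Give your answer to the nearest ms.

445 ms

RT is linear in log₂ n, so two points fix the line:
  b = (985 − 805) / (log₂ 16 − log₂ 8) = 180 / (4 − 3) = 180 ms/bit
  a = 805 − 180 × 3 = 265 ms
Then RT(2) = 265 + 180 × log₂ 2 = 265 + 180 × 1 ≈ 445.000 ms.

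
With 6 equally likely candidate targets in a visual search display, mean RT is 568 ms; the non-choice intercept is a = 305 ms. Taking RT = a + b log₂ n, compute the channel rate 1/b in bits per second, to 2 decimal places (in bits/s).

Choice component = 568 − 305 = 263 ms over log₂(6) = 2.5850 bits.
b = 263 / 2.5850 = 101.742 ms/bit, so 1/b = 9.829 bits/s.

9.83 bits/s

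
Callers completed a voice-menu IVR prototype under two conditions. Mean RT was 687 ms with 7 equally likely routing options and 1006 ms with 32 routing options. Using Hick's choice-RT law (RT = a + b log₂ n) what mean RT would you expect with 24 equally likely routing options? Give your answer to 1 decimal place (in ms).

Fit slope and intercept:
  b = (1006 − 687) / (log₂ 32 − log₂ 7) = 319 / (5 − 2.8074) = 145.486 ms/bit
  a = 687 − 145.486 × 2.8074 = 278.568 ms
Then RT(24) = 278.568 + 145.486 × log₂ 24 = 278.568 + 145.486 × 4.5850 ≈ 945.618 ms.

945.6 ms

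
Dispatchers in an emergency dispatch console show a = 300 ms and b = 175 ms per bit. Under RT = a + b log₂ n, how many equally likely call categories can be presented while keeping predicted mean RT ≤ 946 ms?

12

Set 300 + 175·log₂ n ≤ 946 → log₂ n ≤ (946 − 300)/175 = 3.6914.
So n ≤ 2^3.6914 = 12.919; the largest integer n is 12.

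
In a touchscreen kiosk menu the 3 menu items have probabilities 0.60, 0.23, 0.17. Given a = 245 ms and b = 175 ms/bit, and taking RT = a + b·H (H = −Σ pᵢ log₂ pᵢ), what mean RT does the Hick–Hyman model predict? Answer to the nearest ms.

484 ms

H = 0.60·log₂(1/0.60) + 0.23·log₂(1/0.23) + 0.17·log₂(1/0.17) = 1.3644 bits.
RT = 245 + 175 × 1.3644 = 483.78 ms.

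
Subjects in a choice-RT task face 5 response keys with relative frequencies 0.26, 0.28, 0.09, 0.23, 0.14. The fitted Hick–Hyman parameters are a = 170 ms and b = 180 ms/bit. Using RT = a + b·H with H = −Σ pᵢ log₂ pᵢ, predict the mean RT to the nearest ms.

569 ms

Entropy contributions −pᵢ log₂ pᵢ: 0.5053, 0.5142, 0.3127, 0.4877, 0.3971; sum H = 2.2169 bits.
RT = a + bH = 170 + 180·2.2169 = 569.05 ms.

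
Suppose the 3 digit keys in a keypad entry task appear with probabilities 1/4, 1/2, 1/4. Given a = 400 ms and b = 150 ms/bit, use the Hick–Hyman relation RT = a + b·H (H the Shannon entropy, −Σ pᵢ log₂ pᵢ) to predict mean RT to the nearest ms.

625 ms

Each term −pᵢ log₂ pᵢ: 0.25·2 + 0.5·1 + 0.25·2; summed, H = 1.500 bits.
Mean RT = a + bH = 400 + 150·1.500 = 625.00 ms.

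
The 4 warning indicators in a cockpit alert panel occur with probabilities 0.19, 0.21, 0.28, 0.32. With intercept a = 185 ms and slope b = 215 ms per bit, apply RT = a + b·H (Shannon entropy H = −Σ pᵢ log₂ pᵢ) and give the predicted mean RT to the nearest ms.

Entropy contributions −pᵢ log₂ pᵢ: 0.4552, 0.4728, 0.5142, 0.5260; sum H = 1.9683 bits.
RT = a + bH = 185 + 215·1.9683 = 608.19 ms.

608 ms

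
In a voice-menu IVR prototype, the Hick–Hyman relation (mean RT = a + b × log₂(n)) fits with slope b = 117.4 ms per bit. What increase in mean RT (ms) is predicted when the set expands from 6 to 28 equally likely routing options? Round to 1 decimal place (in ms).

260.9 ms

ΔRT = (a + b log₂ n₂) − (a + b log₂ n₁) = b·(log₂ n₂ − log₂ n₁).
log₂(28) − log₂(6) = 4.8074 − 2.5850 = 2.2224.
ΔRT = 117.4 × 2.2224 = 260.909 ms.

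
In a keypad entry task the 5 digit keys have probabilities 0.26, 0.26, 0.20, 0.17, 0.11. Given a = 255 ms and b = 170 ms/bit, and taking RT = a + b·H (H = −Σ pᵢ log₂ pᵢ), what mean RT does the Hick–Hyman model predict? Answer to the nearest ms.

Entropy contributions −pᵢ log₂ pᵢ: 0.5053, 0.5053, 0.4644, 0.4346, 0.3503; sum H = 2.2598 bits.
RT = a + bH = 255 + 170·2.2598 = 639.17 ms.

639 ms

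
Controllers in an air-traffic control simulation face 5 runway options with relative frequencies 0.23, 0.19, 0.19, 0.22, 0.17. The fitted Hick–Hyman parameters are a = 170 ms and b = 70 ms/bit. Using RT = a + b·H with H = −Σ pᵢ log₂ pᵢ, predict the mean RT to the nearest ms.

332 ms

Entropy contributions −pᵢ log₂ pᵢ: 0.4877, 0.4552, 0.4552, 0.4806, 0.4346; sum H = 2.3133 bits.
RT = a + bH = 170 + 70·2.3133 = 331.93 ms.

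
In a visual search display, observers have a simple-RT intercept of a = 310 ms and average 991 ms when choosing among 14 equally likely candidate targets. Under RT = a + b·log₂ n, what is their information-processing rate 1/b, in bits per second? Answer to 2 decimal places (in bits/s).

5.59 bits/s

Choice component = 991 − 310 = 681 ms over log₂(14) = 3.8074 bits.
b = 681 / 3.8074 = 178.864 ms/bit, so 1/b = 5.591 bits/s.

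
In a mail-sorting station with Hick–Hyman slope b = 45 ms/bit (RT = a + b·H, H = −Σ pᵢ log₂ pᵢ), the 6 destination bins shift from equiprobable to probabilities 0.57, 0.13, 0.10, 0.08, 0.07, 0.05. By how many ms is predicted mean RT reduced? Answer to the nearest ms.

Equiprobable entropy H₀ = log₂ 6 = 2.5850 bits.
Skewed entropy H = −Σ pᵢ log₂ pᵢ = 1.9532 bits.
ΔRT = b·(H₀ − H) = 45 × 0.6317 = 28.43 ms.

28 ms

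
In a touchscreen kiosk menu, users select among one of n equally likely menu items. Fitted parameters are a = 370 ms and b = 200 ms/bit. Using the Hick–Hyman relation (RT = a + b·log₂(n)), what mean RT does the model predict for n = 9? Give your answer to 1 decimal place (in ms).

log₂(9) = 3.1699 bits, so RT = 370 + 200 × 3.1699 ≈ 1003.985 ms.

1004.0 ms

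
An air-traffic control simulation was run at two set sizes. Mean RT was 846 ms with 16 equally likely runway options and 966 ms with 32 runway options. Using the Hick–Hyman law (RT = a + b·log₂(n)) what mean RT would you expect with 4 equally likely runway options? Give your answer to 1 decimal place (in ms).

Fit slope and intercept:
  b = (966 − 846) / (log₂ 32 − log₂ 16) = 120 / (5 − 4) = 120.000 ms/bit
  a = 846 − 120.000 × 4 = 366.000 ms
Then RT(4) = 366.000 + 120.000 × log₂ 4 = 366.000 + 120.000 × 2 ≈ 606.000 ms.

606.0 ms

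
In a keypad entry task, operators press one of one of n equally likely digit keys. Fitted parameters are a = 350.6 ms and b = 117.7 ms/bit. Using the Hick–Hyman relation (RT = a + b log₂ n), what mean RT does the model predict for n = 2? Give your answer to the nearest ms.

468 ms

log₂(2) = 1 bits, so RT = 350.6 + 117.7 × 1 ≈ 468.300 ms.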